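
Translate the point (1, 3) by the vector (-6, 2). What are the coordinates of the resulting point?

Translation by (-6, 2) (homogeneous matrix [[1, 0, -6], [0, 1, 2], [0, 0, 1]]):
x' = 1 + -6 = -5
y' = 3 + 2 = 5
Result: (-5, 5)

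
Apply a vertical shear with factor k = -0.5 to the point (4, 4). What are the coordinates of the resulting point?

Shear matrix for vertical shear with factor k = -0.5:
[[1, 0], [-0.50, 1]]
Result: (4, 4) → (4, 2)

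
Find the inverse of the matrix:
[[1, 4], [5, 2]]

For [[a,b],[c,d]], inverse = (1/det)·[[d,-b],[-c,a]]
det = (1)(2) - (4)(5) = 2 - 20 = -18
Inverse = (1/-18)·[[2, -4], [-5, 1]]
= [[-1/9, 2/9], [5/18, -1/18]]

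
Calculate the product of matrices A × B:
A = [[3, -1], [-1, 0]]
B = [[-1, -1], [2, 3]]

Matrix multiplication:
C[0][0] = 3×-1 + -1×2 = -5
C[0][1] = 3×-1 + -1×3 = -6
C[1][0] = -1×-1 + 0×2 = 1
C[1][1] = -1×-1 + 0×3 = 1
Result: [[-5, -6], [1, 1]]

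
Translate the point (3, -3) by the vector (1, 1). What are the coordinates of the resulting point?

Translation by (1, 1) (homogeneous matrix [[1, 0, 1], [0, 1, 1], [0, 0, 1]]):
x' = 3 + 1 = 4
y' = -3 + 1 = -2
Result: (4, -2)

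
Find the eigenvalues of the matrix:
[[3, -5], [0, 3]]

Characteristic equation: det(A - λI) = 0
λ² - (trace)λ + (det) = 0
trace = 3 + 3 = 6, det = (3)(3) - (-5)(0) = 9
λ² - (6)λ + (9) = 0
λ = (6 ± √((6)² - 4·(9))) / 2 = (6 ± √0) / 2
Solving: λ = 3, 3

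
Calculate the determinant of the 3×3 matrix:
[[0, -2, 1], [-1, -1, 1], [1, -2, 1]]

Expansion along first row:
det = 0·det([[-1,1],[-2,1]]) - -2·det([[-1,1],[1,1]]) + 1·det([[-1,-1],[1,-2]])
    = 0·(-1·1 - 1·-2) - -2·(-1·1 - 1·1) + 1·(-1·-2 - -1·1)
    = 0·1 - -2·-2 + 1·3
    = 0 + -4 + 3 = -1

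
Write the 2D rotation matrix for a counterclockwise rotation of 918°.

Rotation matrix formula: [[cos θ, -sin θ], [sin θ, cos θ]]
For θ = 918°:
cos(918°) = -0.9511
sin(918°) = -0.3090
Result: [[-0.9511, 0.3090], [-0.3090, -0.9511]]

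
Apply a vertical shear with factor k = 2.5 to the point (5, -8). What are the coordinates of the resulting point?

Shear matrix for vertical shear with factor k = 2.5:
[[1, 0], [2.50, 1]]
Result: (5, -8) → (5, 4.5)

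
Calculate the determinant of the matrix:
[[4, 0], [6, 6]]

For a 2×2 matrix [[a, b], [c, d]], det = ad - bc
det = (4)(6) - (0)(6) = 24 - 0 = 24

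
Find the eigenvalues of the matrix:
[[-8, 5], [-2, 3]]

Characteristic equation: det(A - λI) = 0
λ² - (trace)λ + (det) = 0
trace = -8 + 3 = -5, det = (-8)(3) - (5)(-2) = -14
λ² - (-5)λ + (-14) = 0
λ = (-5 ± √((-5)² - 4·(-14))) / 2 = (-5 ± √81) / 2
Solving: λ = -7, 2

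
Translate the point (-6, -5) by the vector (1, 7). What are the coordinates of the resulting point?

Translation by (1, 7) (homogeneous matrix [[1, 0, 1], [0, 1, 7], [0, 0, 1]]):
x' = -6 + 1 = -5
y' = -5 + 7 = 2
Result: (-5, 2)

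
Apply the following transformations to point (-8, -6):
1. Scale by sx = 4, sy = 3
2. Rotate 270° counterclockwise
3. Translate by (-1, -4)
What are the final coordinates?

Step 1: Scale → (-32, -18)
Step 2: Rotate 270° → (-18, 32)
Step 3: Translate → (-19, 28)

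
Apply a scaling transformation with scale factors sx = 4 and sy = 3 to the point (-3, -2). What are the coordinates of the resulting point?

Scaling matrix:
[[4, 0], [0, 3]]
Result: (-3 × 4, -2 × 3) = (-12, -6)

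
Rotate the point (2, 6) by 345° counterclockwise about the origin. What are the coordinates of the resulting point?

Rotation matrix for 345°: [[cos 345°, -sin 345°], [sin 345°, cos 345°]] ≈ [[0.965926, 0.258819], [-0.258819, 0.965926]]
[[0.965926, 0.258819], [-0.258819, 0.965926]] × [2, 6]ᵀ ≈ [3.4848, 5.2779]ᵀ
Result: (3.4848, 5.2779)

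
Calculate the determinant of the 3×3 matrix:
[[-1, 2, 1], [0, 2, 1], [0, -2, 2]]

Expansion along first row:
det = -1·det([[2,1],[-2,2]]) - 2·det([[0,1],[0,2]]) + 1·det([[0,2],[0,-2]])
    = -1·(2·2 - 1·-2) - 2·(0·2 - 1·0) + 1·(0·-2 - 2·0)
    = -1·6 - 2·0 + 1·0
    = -6 + 0 + 0 = -6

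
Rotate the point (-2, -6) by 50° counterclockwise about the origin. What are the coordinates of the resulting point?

Rotation matrix for 50°: [[cos 50°, -sin 50°], [sin 50°, cos 50°]] ≈ [[0.642788, -0.766044], [0.766044, 0.642788]]
[[0.642788, -0.766044], [0.766044, 0.642788]] × [-2, -6]ᵀ ≈ [3.3107, -5.3888]ᵀ
Result: (3.3107, -5.3888)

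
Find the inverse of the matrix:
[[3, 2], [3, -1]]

For [[a,b],[c,d]], inverse = (1/det)·[[d,-b],[-c,a]]
det = (3)(-1) - (2)(3) = -3 - 6 = -9
Inverse = (1/-9)·[[-1, -2], [-3, 3]]
= [[1/9, 2/9], [1/3, -1/3]]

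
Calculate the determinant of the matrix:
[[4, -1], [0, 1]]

For a 2×2 matrix [[a, b], [c, d]], det = ad - bc
det = (4)(1) - (-1)(0) = 4 - 0 = 4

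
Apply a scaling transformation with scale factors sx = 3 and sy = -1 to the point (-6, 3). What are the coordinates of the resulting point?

Scaling matrix:
[[3, 0], [0, -1]]
Result: (-6 × 3, 3 × -1) = (-18, -3)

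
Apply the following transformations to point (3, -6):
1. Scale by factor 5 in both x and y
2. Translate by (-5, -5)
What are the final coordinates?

Step 1: Scale (3, -6) by 5 → (15, -30)
Step 2: Translate by (-5, -5) → (10, -35)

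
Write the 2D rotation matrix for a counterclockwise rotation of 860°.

Rotation matrix formula: [[cos θ, -sin θ], [sin θ, cos θ]]
For θ = 860°:
cos(860°) = -0.7660
sin(860°) = 0.6428
Result: [[-0.7660, -0.6428], [0.6428, -0.7660]]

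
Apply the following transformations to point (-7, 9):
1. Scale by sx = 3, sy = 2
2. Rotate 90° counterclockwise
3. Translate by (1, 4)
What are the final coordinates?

Step 1: Scale → (-21, 18)
Step 2: Rotate 90° → (-18, -21)
Step 3: Translate → (-17, -17)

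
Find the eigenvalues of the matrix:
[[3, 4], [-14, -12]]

Characteristic equation: det(A - λI) = 0
λ² - (trace)λ + (det) = 0
trace = 3 + -12 = -9, det = (3)(-12) - (4)(-14) = 20
λ² - (-9)λ + (20) = 0
λ = (-9 ± √((-9)² - 4·(20))) / 2 = (-9 ± √1) / 2
Solving: λ = -5, -4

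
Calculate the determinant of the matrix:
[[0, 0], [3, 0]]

For a 2×2 matrix [[a, b], [c, d]], det = ad - bc
det = (0)(0) - (0)(3) = 0 - 0 = 0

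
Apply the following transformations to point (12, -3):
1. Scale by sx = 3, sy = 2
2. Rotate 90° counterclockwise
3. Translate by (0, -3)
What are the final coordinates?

Step 1: Scale → (36, -6)
Step 2: Rotate 90° → (6, 36)
Step 3: Translate → (6, 33)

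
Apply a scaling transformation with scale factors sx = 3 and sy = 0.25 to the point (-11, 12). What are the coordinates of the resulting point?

Scaling matrix:
[[3, 0], [0, 0.25]]
Result: (-11 × 3, 12 × 0.25) = (-33, 3)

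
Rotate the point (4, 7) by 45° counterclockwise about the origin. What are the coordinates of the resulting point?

Rotation matrix for 45°: [[cos 45°, -sin 45°], [sin 45°, cos 45°]] ≈ [[0.707107, -0.707107], [0.707107, 0.707107]]
[[0.707107, -0.707107], [0.707107, 0.707107]] × [4, 7]ᵀ ≈ [-2.1213, 7.7782]ᵀ
Result: (-2.1213, 7.7782)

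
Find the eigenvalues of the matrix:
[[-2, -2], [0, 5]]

Characteristic equation: det(A - λI) = 0
λ² - (trace)λ + (det) = 0
trace = -2 + 5 = 3, det = (-2)(5) - (-2)(0) = -10
λ² - (3)λ + (-10) = 0
λ = (3 ± √((3)² - 4·(-10))) / 2 = (3 ± √49) / 2
Solving: λ = -2, 5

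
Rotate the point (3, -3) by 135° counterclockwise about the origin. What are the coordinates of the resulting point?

Rotation matrix for 135°: [[cos 135°, -sin 135°], [sin 135°, cos 135°]] ≈ [[-0.707107, -0.707107], [0.707107, -0.707107]]
[[-0.707107, -0.707107], [0.707107, -0.707107]] × [3, -3]ᵀ ≈ [0, 4.2426]ᵀ
Result: (0, 4.2426)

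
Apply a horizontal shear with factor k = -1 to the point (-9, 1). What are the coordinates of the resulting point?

Shear matrix for horizontal shear with factor k = -1:
[[1, -1], [0, 1]]
Result: (-9, 1) → (-10, 1)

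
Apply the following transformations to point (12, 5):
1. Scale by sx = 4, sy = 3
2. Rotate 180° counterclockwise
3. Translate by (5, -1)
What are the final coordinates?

Step 1: Scale → (48, 15)
Step 2: Rotate 180° → (-48, -15)
Step 3: Translate → (-43, -16)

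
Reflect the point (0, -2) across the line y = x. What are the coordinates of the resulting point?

Reflection across line y = x: (0, -2) → (-2, 0)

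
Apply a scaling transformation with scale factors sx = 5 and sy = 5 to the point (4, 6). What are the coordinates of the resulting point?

Scaling matrix:
[[5, 0], [0, 5]]
Result: (4 × 5, 6 × 5) = (20, 30)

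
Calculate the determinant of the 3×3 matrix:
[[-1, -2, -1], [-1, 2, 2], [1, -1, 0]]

Expansion along first row:
det = -1·det([[2,2],[-1,0]]) - -2·det([[-1,2],[1,0]]) + -1·det([[-1,2],[1,-1]])
    = -1·(2·0 - 2·-1) - -2·(-1·0 - 2·1) + -1·(-1·-1 - 2·1)
    = -1·2 - -2·-2 + -1·-1
    = -2 + -4 + 1 = -5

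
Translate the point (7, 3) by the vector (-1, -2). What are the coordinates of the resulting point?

Translation by (-1, -2) (homogeneous matrix [[1, 0, -1], [0, 1, -2], [0, 0, 1]]):
x' = 7 + -1 = 6
y' = 3 + -2 = 1
Result: (6, 1)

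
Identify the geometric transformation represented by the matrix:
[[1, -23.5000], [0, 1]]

This matrix represents: horizontal shear with factor -23.5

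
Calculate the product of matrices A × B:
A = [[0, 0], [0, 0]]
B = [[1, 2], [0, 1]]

Matrix multiplication:
C[0][0] = 0×1 + 0×0 = 0
C[0][1] = 0×2 + 0×1 = 0
C[1][0] = 0×1 + 0×0 = 0
C[1][1] = 0×2 + 0×1 = 0
Result: [[0, 0], [0, 0]]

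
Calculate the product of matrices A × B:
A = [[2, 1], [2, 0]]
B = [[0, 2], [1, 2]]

Matrix multiplication:
C[0][0] = 2×0 + 1×1 = 1
C[0][1] = 2×2 + 1×2 = 6
C[1][0] = 2×0 + 0×1 = 0
C[1][1] = 2×2 + 0×2 = 4
Result: [[1, 6], [0, 4]]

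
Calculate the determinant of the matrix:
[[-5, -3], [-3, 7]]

For a 2×2 matrix [[a, b], [c, d]], det = ad - bc
det = (-5)(7) - (-3)(-3) = -35 - 9 = -44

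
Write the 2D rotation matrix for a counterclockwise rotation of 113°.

Rotation matrix formula: [[cos θ, -sin θ], [sin θ, cos θ]]
For θ = 113°:
cos(113°) = -0.3907
sin(113°) = 0.9205
Result: [[-0.3907, -0.9205], [0.9205, -0.3907]]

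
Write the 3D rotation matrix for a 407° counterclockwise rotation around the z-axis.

Rotation matrix for counterclockwise 407° around z-axis:
cos(407°) = 0.6820, sin(407°) = 0.7314
Result: [[0.6820, -0.7314, 0], [0.7314, 0.6820, 0], [0, 0, 1]]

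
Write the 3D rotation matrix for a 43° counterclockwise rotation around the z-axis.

Rotation matrix for counterclockwise 43° around z-axis:
cos(43°) = 0.7314, sin(43°) = 0.6820
Result: [[0.7314, -0.6820, 0], [0.6820, 0.7314, 0], [0, 0, 1]]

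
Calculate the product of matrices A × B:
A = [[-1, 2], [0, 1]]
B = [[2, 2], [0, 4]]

Matrix multiplication:
C[0][0] = -1×2 + 2×0 = -2
C[0][1] = -1×2 + 2×4 = 6
C[1][0] = 0×2 + 1×0 = 0
C[1][1] = 0×2 + 1×4 = 4
Result: [[-2, 6], [0, 4]]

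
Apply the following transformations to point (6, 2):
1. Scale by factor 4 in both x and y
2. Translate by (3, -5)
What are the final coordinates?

Step 1: Scale (6, 2) by 4 → (24, 8)
Step 2: Translate by (3, -5) → (27, 3)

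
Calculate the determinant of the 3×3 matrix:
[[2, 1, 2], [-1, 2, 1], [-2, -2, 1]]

Expansion along first row:
det = 2·det([[2,1],[-2,1]]) - 1·det([[-1,1],[-2,1]]) + 2·det([[-1,2],[-2,-2]])
    = 2·(2·1 - 1·-2) - 1·(-1·1 - 1·-2) + 2·(-1·-2 - 2·-2)
    = 2·4 - 1·1 + 2·6
    = 8 + -1 + 12 = 19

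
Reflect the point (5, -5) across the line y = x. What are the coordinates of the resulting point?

Reflection across line y = x: (5, -5) → (-5, 5)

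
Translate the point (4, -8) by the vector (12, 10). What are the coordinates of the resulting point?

Translation by (12, 10) (homogeneous matrix [[1, 0, 12], [0, 1, 10], [0, 0, 1]]):
x' = 4 + 12 = 16
y' = -8 + 10 = 2
Result: (16, 2)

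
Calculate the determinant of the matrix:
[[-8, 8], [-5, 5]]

For a 2×2 matrix [[a, b], [c, d]], det = ad - bc
det = (-8)(5) - (8)(-5) = -40 - -40 = 0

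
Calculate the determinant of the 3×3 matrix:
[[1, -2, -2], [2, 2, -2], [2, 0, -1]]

Expansion along first row:
det = 1·det([[2,-2],[0,-1]]) - -2·det([[2,-2],[2,-1]]) + -2·det([[2,2],[2,0]])
    = 1·(2·-1 - -2·0) - -2·(2·-1 - -2·2) + -2·(2·0 - 2·2)
    = 1·-2 - -2·2 + -2·-4
    = -2 + 4 + 8 = 10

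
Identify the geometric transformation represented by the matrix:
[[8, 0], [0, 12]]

This matrix represents: non-uniform scaling by sx = 8, sy = 12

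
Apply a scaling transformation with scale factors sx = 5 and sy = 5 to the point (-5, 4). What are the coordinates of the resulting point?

Scaling matrix:
[[5, 0], [0, 5]]
Result: (-5 × 5, 4 × 5) = (-25, 20)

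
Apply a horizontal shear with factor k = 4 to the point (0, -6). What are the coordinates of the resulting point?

Shear matrix for horizontal shear with factor k = 4:
[[1, 4], [0, 1]]
Result: (0, -6) → (-24, -6)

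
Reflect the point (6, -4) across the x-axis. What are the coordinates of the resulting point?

Reflection across x-axis: (6, -4) → (6, 4)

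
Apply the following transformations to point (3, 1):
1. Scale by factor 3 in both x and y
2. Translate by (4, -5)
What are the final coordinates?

Step 1: Scale (3, 1) by 3 → (9, 3)
Step 2: Translate by (4, -5) → (13, -2)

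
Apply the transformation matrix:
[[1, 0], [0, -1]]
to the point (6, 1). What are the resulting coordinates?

Matrix multiplication:
[[1, 0], [0, -1]] × [6, 1]ᵀ
= [(1)(6) + (0)(1), (0)(6) + (-1)(1)]ᵀ
= [6, -1]ᵀ
Result: (6, -1)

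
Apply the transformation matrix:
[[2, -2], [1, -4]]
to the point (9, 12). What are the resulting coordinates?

Matrix multiplication:
[[2, -2], [1, -4]] × [9, 12]ᵀ
= [(2)(9) + (-2)(12), (1)(9) + (-4)(12)]ᵀ
= [-6, -39]ᵀ
Result: (-6, -39)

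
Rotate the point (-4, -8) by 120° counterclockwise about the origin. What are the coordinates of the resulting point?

Rotation matrix for 120°: [[cos 120°, -sin 120°], [sin 120°, cos 120°]] ≈ [[-0.500000, -0.866025], [0.866025, -0.500000]]
[[-0.500000, -0.866025], [0.866025, -0.500000]] × [-4, -8]ᵀ ≈ [8.9282, 0.5359]ᵀ
Result: (8.9282, 0.5359)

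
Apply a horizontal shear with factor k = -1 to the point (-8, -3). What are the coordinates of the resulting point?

Shear matrix for horizontal shear with factor k = -1:
[[1, -1], [0, 1]]
Result: (-8, -3) → (-5, -3)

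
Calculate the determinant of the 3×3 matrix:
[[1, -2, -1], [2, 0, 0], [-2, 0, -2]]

Expansion along first row:
det = 1·det([[0,0],[0,-2]]) - -2·det([[2,0],[-2,-2]]) + -1·det([[2,0],[-2,0]])
    = 1·(0·-2 - 0·0) - -2·(2·-2 - 0·-2) + -1·(2·0 - 0·-2)
    = 1·0 - -2·-4 + -1·0
    = 0 + -8 + 0 = -8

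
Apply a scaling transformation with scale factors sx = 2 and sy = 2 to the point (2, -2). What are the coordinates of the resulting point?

Scaling matrix:
[[2, 0], [0, 2]]
Result: (2 × 2, -2 × 2) = (4, -4)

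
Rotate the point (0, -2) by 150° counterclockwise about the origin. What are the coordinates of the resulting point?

Rotation matrix for 150°: [[cos 150°, -sin 150°], [sin 150°, cos 150°]] ≈ [[-0.866025, -0.500000], [0.500000, -0.866025]]
[[-0.866025, -0.500000], [0.500000, -0.866025]] × [0, -2]ᵀ ≈ [1, 1.7321]ᵀ
Result: (1, 1.7321)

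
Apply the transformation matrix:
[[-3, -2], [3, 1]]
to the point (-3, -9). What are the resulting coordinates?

Matrix multiplication:
[[-3, -2], [3, 1]] × [-3, -9]ᵀ
= [(-3)(-3) + (-2)(-9), (3)(-3) + (1)(-9)]ᵀ
= [27, -18]ᵀ
Result: (27, -18)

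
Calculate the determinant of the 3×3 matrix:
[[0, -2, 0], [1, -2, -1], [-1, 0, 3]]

Expansion along first row:
det = 0·det([[-2,-1],[0,3]]) - -2·det([[1,-1],[-1,3]]) + 0·det([[1,-2],[-1,0]])
    = 0·(-2·3 - -1·0) - -2·(1·3 - -1·-1) + 0·(1·0 - -2·-1)
    = 0·-6 - -2·2 + 0·-2
    = 0 + 4 + 0 = 4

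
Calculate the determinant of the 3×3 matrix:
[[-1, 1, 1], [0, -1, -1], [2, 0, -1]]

Expansion along first row:
det = -1·det([[-1,-1],[0,-1]]) - 1·det([[0,-1],[2,-1]]) + 1·det([[0,-1],[2,0]])
    = -1·(-1·-1 - -1·0) - 1·(0·-1 - -1·2) + 1·(0·0 - -1·2)
    = -1·1 - 1·2 + 1·2
    = -1 + -2 + 2 = -1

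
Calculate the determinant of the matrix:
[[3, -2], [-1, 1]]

For a 2×2 matrix [[a, b], [c, d]], det = ad - bc
det = (3)(1) - (-2)(-1) = 3 - 2 = 1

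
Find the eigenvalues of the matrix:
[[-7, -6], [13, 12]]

Characteristic equation: det(A - λI) = 0
λ² - (trace)λ + (det) = 0
trace = -7 + 12 = 5, det = (-7)(12) - (-6)(13) = -6
λ² - (5)λ + (-6) = 0
λ = (5 ± √((5)² - 4·(-6))) / 2 = (5 ± √49) / 2
Solving: λ = -1, 6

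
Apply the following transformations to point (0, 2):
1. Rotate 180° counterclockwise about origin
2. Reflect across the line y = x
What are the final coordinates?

Step 1: Rotate 180° → (0, -2)
Step 2: Reflect across line y = x → (-2, 0)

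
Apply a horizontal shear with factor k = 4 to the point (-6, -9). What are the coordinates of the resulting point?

Shear matrix for horizontal shear with factor k = 4:
[[1, 4], [0, 1]]
Result: (-6, -9) → (-42, -9)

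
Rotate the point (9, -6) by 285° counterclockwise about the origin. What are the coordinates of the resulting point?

Rotation matrix for 285°: [[cos 285°, -sin 285°], [sin 285°, cos 285°]] ≈ [[0.258819, 0.965926], [-0.965926, 0.258819]]
[[0.258819, 0.965926], [-0.965926, 0.258819]] × [9, -6]ᵀ ≈ [-3.4662, -10.2462]ᵀ
Result: (-3.4662, -10.2462)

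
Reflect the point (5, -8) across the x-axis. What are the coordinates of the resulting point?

Reflection across x-axis: (5, -8) → (5, 8)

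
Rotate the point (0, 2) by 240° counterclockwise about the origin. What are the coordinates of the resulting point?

Rotation matrix for 240°: [[cos 240°, -sin 240°], [sin 240°, cos 240°]] ≈ [[-0.500000, 0.866025], [-0.866025, -0.500000]]
[[-0.500000, 0.866025], [-0.866025, -0.500000]] × [0, 2]ᵀ ≈ [1.7321, -1]ᵀ
Result: (1.7321, -1)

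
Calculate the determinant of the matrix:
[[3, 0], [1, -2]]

For a 2×2 matrix [[a, b], [c, d]], det = ad - bc
det = (3)(-2) - (0)(1) = -6 - 0 = -6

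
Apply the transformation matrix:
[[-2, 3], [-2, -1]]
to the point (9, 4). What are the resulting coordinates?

Matrix multiplication:
[[-2, 3], [-2, -1]] × [9, 4]ᵀ
= [(-2)(9) + (3)(4), (-2)(9) + (-1)(4)]ᵀ
= [-6, -22]ᵀ
Result: (-6, -22)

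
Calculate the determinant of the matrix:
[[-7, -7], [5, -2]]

For a 2×2 matrix [[a, b], [c, d]], det = ad - bc
det = (-7)(-2) - (-7)(5) = 14 - -35 = 49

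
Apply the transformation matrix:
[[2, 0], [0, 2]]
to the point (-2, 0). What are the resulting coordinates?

Matrix multiplication:
[[2, 0], [0, 2]] × [-2, 0]ᵀ
= [(2)(-2) + (0)(0), (0)(-2) + (2)(0)]ᵀ
= [-4, 0]ᵀ
Result: (-4, 0)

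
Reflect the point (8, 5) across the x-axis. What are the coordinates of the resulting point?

Reflection across x-axis: (8, 5) → (8, -5)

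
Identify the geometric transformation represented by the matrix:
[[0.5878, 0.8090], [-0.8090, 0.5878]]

This matrix represents: rotation by 306° counterclockwise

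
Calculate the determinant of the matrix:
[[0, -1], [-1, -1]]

For a 2×2 matrix [[a, b], [c, d]], det = ad - bc
det = (0)(-1) - (-1)(-1) = 0 - 1 = -1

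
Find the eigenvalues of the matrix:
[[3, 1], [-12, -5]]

Characteristic equation: det(A - λI) = 0
λ² - (trace)λ + (det) = 0
trace = 3 + -5 = -2, det = (3)(-5) - (1)(-12) = -3
λ² - (-2)λ + (-3) = 0
λ = (-2 ± √((-2)² - 4·(-3))) / 2 = (-2 ± √16) / 2
Solving: λ = -3, 1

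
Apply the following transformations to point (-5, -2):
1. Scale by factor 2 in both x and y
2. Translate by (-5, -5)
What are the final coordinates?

Step 1: Scale (-5, -2) by 2 → (-10, -4)
Step 2: Translate by (-5, -5) → (-15, -9)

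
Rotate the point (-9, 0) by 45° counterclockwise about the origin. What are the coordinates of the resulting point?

Rotation matrix for 45°: [[cos 45°, -sin 45°], [sin 45°, cos 45°]] ≈ [[0.707107, -0.707107], [0.707107, 0.707107]]
[[0.707107, -0.707107], [0.707107, 0.707107]] × [-9, 0]ᵀ ≈ [-6.3640, -6.3640]ᵀ
Result: (-6.3640, -6.3640)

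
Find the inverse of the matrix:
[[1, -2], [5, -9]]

For [[a,b],[c,d]], inverse = (1/det)·[[d,-b],[-c,a]]
det = (1)(-9) - (-2)(5) = -9 - -10 = 1
Inverse = [[-9, 2], [-5, 1]]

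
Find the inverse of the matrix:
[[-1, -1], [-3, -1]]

For [[a,b],[c,d]], inverse = (1/det)·[[d,-b],[-c,a]]
det = (-1)(-1) - (-1)(-3) = 1 - 3 = -2
Inverse = (1/-2)·[[-1, 1], [3, -1]]
= [[1/2, -1/2], [-3/2, 1/2]]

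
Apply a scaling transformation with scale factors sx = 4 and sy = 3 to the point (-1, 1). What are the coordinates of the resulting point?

Scaling matrix:
[[4, 0], [0, 3]]
Result: (-1 × 4, 1 × 3) = (-4, 3)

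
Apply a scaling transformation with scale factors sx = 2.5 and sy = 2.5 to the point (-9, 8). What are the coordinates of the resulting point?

Scaling matrix:
[[2.50, 0], [0, 2.50]]
Result: (-9 × 2.5, 8 × 2.5) = (-22.5, 20)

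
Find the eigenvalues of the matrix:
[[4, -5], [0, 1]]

Characteristic equation: det(A - λI) = 0
λ² - (trace)λ + (det) = 0
trace = 4 + 1 = 5, det = (4)(1) - (-5)(0) = 4
λ² - (5)λ + (4) = 0
λ = (5 ± √((5)² - 4·(4))) / 2 = (5 ± √9) / 2
Solving: λ = 1, 4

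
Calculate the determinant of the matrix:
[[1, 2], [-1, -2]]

For a 2×2 matrix [[a, b], [c, d]], det = ad - bc
det = (1)(-2) - (2)(-1) = -2 - -2 = 0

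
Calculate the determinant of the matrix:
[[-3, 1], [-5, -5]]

For a 2×2 matrix [[a, b], [c, d]], det = ad - bc
det = (-3)(-5) - (1)(-5) = 15 - -5 = 20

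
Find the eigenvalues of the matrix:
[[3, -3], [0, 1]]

Characteristic equation: det(A - λI) = 0
λ² - (trace)λ + (det) = 0
trace = 3 + 1 = 4, det = (3)(1) - (-3)(0) = 3
λ² - (4)λ + (3) = 0
λ = (4 ± √((4)² - 4·(3))) / 2 = (4 ± √4) / 2
Solving: λ = 1, 3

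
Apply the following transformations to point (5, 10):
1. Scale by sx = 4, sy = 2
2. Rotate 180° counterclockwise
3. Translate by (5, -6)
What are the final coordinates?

Step 1: Scale → (20, 20)
Step 2: Rotate 180° → (-20, -20)
Step 3: Translate → (-15, -26)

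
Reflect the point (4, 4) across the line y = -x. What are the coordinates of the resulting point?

Reflection across line y = -x: (4, 4) → (-4, -4)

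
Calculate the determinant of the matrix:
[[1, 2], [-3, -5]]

For a 2×2 matrix [[a, b], [c, d]], det = ad - bc
det = (1)(-5) - (2)(-3) = -5 - -6 = 1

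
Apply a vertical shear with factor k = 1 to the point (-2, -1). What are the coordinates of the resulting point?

Shear matrix for vertical shear with factor k = 1:
[[1, 0], [1, 1]]
Result: (-2, -1) → (-2, -3)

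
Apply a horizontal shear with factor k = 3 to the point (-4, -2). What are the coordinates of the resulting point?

Shear matrix for horizontal shear with factor k = 3:
[[1, 3], [0, 1]]
Result: (-4, -2) → (-10, -2)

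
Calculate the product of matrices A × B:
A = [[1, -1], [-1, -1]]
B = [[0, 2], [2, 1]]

Matrix multiplication:
C[0][0] = 1×0 + -1×2 = -2
C[0][1] = 1×2 + -1×1 = 1
C[1][0] = -1×0 + -1×2 = -2
C[1][1] = -1×2 + -1×1 = -3
Result: [[-2, 1], [-2, -3]]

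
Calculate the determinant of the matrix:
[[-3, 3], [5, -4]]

For a 2×2 matrix [[a, b], [c, d]], det = ad - bc
det = (-3)(-4) - (3)(5) = 12 - 15 = -3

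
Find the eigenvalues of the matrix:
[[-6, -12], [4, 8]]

Characteristic equation: det(A - λI) = 0
λ² - (trace)λ + (det) = 0
trace = -6 + 8 = 2, det = (-6)(8) - (-12)(4) = 0
λ² - (2)λ + (0) = 0
λ = (2 ± √((2)² - 4·(0))) / 2 = (2 ± √4) / 2
Solving: λ = 0, 2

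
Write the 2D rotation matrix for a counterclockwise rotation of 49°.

Rotation matrix formula: [[cos θ, -sin θ], [sin θ, cos θ]]
For θ = 49°:
cos(49°) = 0.6561
sin(49°) = 0.7547
Result: [[0.6561, -0.7547], [0.7547, 0.6561]]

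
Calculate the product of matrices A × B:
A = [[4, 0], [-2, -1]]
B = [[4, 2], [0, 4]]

Matrix multiplication:
C[0][0] = 4×4 + 0×0 = 16
C[0][1] = 4×2 + 0×4 = 8
C[1][0] = -2×4 + -1×0 = -8
C[1][1] = -2×2 + -1×4 = -8
Result: [[16, 8], [-8, -8]]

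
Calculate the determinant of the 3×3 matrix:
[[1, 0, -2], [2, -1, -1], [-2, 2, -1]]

Expansion along first row:
det = 1·det([[-1,-1],[2,-1]]) - 0·det([[2,-1],[-2,-1]]) + -2·det([[2,-1],[-2,2]])
    = 1·(-1·-1 - -1·2) - 0·(2·-1 - -1·-2) + -2·(2·2 - -1·-2)
    = 1·3 - 0·-4 + -2·2
    = 3 + 0 + -4 = -1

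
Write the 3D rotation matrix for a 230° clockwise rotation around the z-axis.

Rotation matrix for clockwise 230° around z-axis:
A clockwise rotation by 230° is a counterclockwise rotation by -230°.
cos(-230°) = -0.6428, sin(-230°) = 0.7660
Result: [[-0.6428, -0.7660, 0], [0.7660, -0.6428, 0], [0, 0, 1]]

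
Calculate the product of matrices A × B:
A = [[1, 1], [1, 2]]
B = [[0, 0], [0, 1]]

Matrix multiplication:
C[0][0] = 1×0 + 1×0 = 0
C[0][1] = 1×0 + 1×1 = 1
C[1][0] = 1×0 + 2×0 = 0
C[1][1] = 1×0 + 2×1 = 2
Result: [[0, 1], [0, 2]]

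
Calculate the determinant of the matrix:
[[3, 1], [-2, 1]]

For a 2×2 matrix [[a, b], [c, d]], det = ad - bc
det = (3)(1) - (1)(-2) = 3 - -2 = 5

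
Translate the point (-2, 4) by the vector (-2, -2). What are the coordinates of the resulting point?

Translation by (-2, -2) (homogeneous matrix [[1, 0, -2], [0, 1, -2], [0, 0, 1]]):
x' = -2 + -2 = -4
y' = 4 + -2 = 2
Result: (-4, 2)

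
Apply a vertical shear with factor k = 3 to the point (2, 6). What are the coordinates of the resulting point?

Shear matrix for vertical shear with factor k = 3:
[[1, 0], [3, 1]]
Result: (2, 6) → (2, 12)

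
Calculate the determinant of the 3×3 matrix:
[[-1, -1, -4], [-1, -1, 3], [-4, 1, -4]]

Expansion along first row:
det = -1·det([[-1,3],[1,-4]]) - -1·det([[-1,3],[-4,-4]]) + -4·det([[-1,-1],[-4,1]])
    = -1·(-1·-4 - 3·1) - -1·(-1·-4 - 3·-4) + -4·(-1·1 - -1·-4)
    = -1·1 - -1·16 + -4·-5
    = -1 + 16 + 20 = 35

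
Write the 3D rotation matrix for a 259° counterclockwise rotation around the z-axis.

Rotation matrix for counterclockwise 259° around z-axis:
cos(259°) = -0.1908, sin(259°) = -0.9816
Result: [[-0.1908, 0.9816, 0], [-0.9816, -0.1908, 0], [0, 0, 1]]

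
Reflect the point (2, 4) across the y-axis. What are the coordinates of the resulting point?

Reflection across y-axis: (2, 4) → (-2, 4)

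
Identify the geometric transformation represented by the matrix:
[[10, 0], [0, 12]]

This matrix represents: non-uniform scaling by sx = 10, sy = 12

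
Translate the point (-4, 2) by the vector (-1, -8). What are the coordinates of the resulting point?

Translation by (-1, -8) (homogeneous matrix [[1, 0, -1], [0, 1, -8], [0, 0, 1]]):
x' = -4 + -1 = -5
y' = 2 + -8 = -6
Result: (-5, -6)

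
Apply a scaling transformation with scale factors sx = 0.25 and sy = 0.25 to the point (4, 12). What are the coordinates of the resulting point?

Scaling matrix:
[[0.25, 0], [0, 0.25]]
Result: (4 × 0.25, 12 × 0.25) = (1, 3)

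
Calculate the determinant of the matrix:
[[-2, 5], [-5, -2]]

For a 2×2 matrix [[a, b], [c, d]], det = ad - bc
det = (-2)(-2) - (5)(-5) = 4 - -25 = 29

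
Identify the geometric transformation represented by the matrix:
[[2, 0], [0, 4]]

This matrix represents: non-uniform scaling by sx = 2, sy = 4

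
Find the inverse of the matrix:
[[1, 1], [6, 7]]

For [[a,b],[c,d]], inverse = (1/det)·[[d,-b],[-c,a]]
det = (1)(7) - (1)(6) = 7 - 6 = 1
Inverse = [[7, -1], [-6, 1]]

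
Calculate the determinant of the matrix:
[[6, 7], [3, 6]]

For a 2×2 matrix [[a, b], [c, d]], det = ad - bc
det = (6)(6) - (7)(3) = 36 - 21 = 15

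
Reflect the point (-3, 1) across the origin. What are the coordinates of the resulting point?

Reflection across origin: (-3, 1) → (3, -1)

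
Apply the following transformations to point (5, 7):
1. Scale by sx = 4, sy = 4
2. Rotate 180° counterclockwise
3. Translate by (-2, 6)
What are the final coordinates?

Step 1: Scale → (20, 28)
Step 2: Rotate 180° → (-20, -28)
Step 3: Translate → (-22, -22)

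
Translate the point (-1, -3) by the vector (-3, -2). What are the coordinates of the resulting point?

Translation by (-3, -2) (homogeneous matrix [[1, 0, -3], [0, 1, -2], [0, 0, 1]]):
x' = -1 + -3 = -4
y' = -3 + -2 = -5
Result: (-4, -5)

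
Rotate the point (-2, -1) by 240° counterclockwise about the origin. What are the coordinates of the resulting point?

Rotation matrix for 240°: [[cos 240°, -sin 240°], [sin 240°, cos 240°]] ≈ [[-0.500000, 0.866025], [-0.866025, -0.500000]]
[[-0.500000, 0.866025], [-0.866025, -0.500000]] × [-2, -1]ᵀ ≈ [0.1340, 2.2321]ᵀ
Result: (0.1340, 2.2321)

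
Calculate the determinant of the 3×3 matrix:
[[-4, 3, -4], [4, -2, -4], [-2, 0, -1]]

Expansion along first row:
det = -4·det([[-2,-4],[0,-1]]) - 3·det([[4,-4],[-2,-1]]) + -4·det([[4,-2],[-2,0]])
    = -4·(-2·-1 - -4·0) - 3·(4·-1 - -4·-2) + -4·(4·0 - -2·-2)
    = -4·2 - 3·-12 + -4·-4
    = -8 + 36 + 16 = 44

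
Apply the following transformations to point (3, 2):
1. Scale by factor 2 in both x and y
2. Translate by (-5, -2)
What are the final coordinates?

Step 1: Scale (3, 2) by 2 → (6, 4)
Step 2: Translate by (-5, -2) → (1, 2)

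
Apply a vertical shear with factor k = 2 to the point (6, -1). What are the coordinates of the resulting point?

Shear matrix for vertical shear with factor k = 2:
[[1, 0], [2, 1]]
Result: (6, -1) → (6, 11)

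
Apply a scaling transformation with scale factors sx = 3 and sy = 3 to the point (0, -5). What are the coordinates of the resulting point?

Scaling matrix:
[[3, 0], [0, 3]]
Result: (0 × 3, -5 × 3) = (0, -15)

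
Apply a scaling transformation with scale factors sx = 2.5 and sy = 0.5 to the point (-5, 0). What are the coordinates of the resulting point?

Scaling matrix:
[[2.50, 0], [0, 0.50]]
Result: (-5 × 2.5, 0 × 0.5) = (-12.5, 0)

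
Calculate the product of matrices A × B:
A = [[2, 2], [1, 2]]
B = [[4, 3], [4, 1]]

Matrix multiplication:
C[0][0] = 2×4 + 2×4 = 16
C[0][1] = 2×3 + 2×1 = 8
C[1][0] = 1×4 + 2×4 = 12
C[1][1] = 1×3 + 2×1 = 5
Result: [[16, 8], [12, 5]]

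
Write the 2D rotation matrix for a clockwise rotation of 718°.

Rotation matrix formula: [[cos θ, -sin θ], [sin θ, cos θ]]
A clockwise rotation by 718° is equivalent to a counterclockwise rotation by -718°.
For θ = -718°:
cos(-718°) = 0.9994
sin(-718°) = 0.0349
Result: [[0.9994, -0.0349], [0.0349, 0.9994]]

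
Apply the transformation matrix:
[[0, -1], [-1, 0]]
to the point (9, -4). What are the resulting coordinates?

Matrix multiplication:
[[0, -1], [-1, 0]] × [9, -4]ᵀ
= [(0)(9) + (-1)(-4), (-1)(9) + (0)(-4)]ᵀ
= [4, -9]ᵀ
Result: (4, -9)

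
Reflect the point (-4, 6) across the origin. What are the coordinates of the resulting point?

Reflection across origin: (-4, 6) → (4, -6)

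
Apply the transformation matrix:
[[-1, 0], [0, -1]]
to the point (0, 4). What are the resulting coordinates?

Matrix multiplication:
[[-1, 0], [0, -1]] × [0, 4]ᵀ
= [(-1)(0) + (0)(4), (0)(0) + (-1)(4)]ᵀ
= [0, -4]ᵀ
Result: (0, -4)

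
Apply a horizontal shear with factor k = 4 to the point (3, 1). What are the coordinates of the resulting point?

Shear matrix for horizontal shear with factor k = 4:
[[1, 4], [0, 1]]
Result: (3, 1) → (7, 1)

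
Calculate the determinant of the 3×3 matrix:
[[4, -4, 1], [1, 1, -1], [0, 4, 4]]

Expansion along first row:
det = 4·det([[1,-1],[4,4]]) - -4·det([[1,-1],[0,4]]) + 1·det([[1,1],[0,4]])
    = 4·(1·4 - -1·4) - -4·(1·4 - -1·0) + 1·(1·4 - 1·0)
    = 4·8 - -4·4 + 1·4
    = 32 + 16 + 4 = 52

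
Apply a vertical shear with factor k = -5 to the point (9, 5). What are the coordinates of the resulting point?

Shear matrix for vertical shear with factor k = -5:
[[1, 0], [-5, 1]]
Result: (9, 5) → (9, -40)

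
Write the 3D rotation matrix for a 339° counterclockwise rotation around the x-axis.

Rotation matrix for counterclockwise 339° around x-axis:
cos(339°) = 0.9336, sin(339°) = -0.3584
Result: [[1, 0, 0], [0, 0.9336, 0.3584], [0, -0.3584, 0.9336]]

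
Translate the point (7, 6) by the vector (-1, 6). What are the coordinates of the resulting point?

Translation by (-1, 6) (homogeneous matrix [[1, 0, -1], [0, 1, 6], [0, 0, 1]]):
x' = 7 + -1 = 6
y' = 6 + 6 = 12
Result: (6, 12)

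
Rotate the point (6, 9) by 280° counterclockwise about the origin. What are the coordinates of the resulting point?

Rotation matrix for 280°: [[cos 280°, -sin 280°], [sin 280°, cos 280°]] ≈ [[0.173648, 0.984808], [-0.984808, 0.173648]]
[[0.173648, 0.984808], [-0.984808, 0.173648]] × [6, 9]ᵀ ≈ [9.9052, -4.3460]ᵀ
Result: (9.9052, -4.3460)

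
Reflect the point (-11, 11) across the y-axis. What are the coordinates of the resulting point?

Reflection across y-axis: (-11, 11) → (11, 11)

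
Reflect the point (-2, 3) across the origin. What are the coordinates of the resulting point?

Reflection across origin: (-2, 3) → (2, -3)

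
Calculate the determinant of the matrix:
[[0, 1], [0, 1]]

For a 2×2 matrix [[a, b], [c, d]], det = ad - bc
det = (0)(1) - (1)(0) = 0 - 0 = 0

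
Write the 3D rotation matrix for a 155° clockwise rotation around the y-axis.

Rotation matrix for clockwise 155° around y-axis:
A clockwise rotation by 155° is a counterclockwise rotation by -155°.
cos(-155°) = -0.9063, sin(-155°) = -0.4226
Result: [[-0.9063, 0, -0.4226], [0, 1, 0], [0.4226, 0, -0.9063]]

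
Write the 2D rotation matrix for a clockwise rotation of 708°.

Rotation matrix formula: [[cos θ, -sin θ], [sin θ, cos θ]]
A clockwise rotation by 708° is equivalent to a counterclockwise rotation by -708°.
For θ = -708°:
cos(-708°) = 0.9781
sin(-708°) = 0.2079
Result: [[0.9781, -0.2079], [0.2079, 0.9781]]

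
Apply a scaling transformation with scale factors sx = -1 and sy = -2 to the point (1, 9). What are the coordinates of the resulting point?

Scaling matrix:
[[-1, 0], [0, -2]]
Result: (1 × -1, 9 × -2) = (-1, -18)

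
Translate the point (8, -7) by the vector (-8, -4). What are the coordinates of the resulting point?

Translation by (-8, -4) (homogeneous matrix [[1, 0, -8], [0, 1, -4], [0, 0, 1]]):
x' = 8 + -8 = 0
y' = -7 + -4 = -11
Result: (0, -11)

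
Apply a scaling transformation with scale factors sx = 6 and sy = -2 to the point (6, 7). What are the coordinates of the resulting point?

Scaling matrix:
[[6, 0], [0, -2]]
Result: (6 × 6, 7 × -2) = (36, -14)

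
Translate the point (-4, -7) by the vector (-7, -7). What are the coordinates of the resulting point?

Translation by (-7, -7) (homogeneous matrix [[1, 0, -7], [0, 1, -7], [0, 0, 1]]):
x' = -4 + -7 = -11
y' = -7 + -7 = -14
Result: (-11, -14)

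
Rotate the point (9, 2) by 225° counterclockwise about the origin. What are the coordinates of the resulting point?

Rotation matrix for 225°: [[cos 225°, -sin 225°], [sin 225°, cos 225°]] ≈ [[-0.707107, 0.707107], [-0.707107, -0.707107]]
[[-0.707107, 0.707107], [-0.707107, -0.707107]] × [9, 2]ᵀ ≈ [-4.9497, -7.7782]ᵀ
Result: (-4.9497, -7.7782)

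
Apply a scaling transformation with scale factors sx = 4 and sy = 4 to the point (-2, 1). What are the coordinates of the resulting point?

Scaling matrix:
[[4, 0], [0, 4]]
Result: (-2 × 4, 1 × 4) = (-8, 4)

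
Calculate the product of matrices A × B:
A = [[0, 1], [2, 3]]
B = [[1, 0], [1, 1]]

Matrix multiplication:
C[0][0] = 0×1 + 1×1 = 1
C[0][1] = 0×0 + 1×1 = 1
C[1][0] = 2×1 + 3×1 = 5
C[1][1] = 2×0 + 3×1 = 3
Result: [[1, 1], [5, 3]]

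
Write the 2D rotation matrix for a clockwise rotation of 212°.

Rotation matrix formula: [[cos θ, -sin θ], [sin θ, cos θ]]
A clockwise rotation by 212° is equivalent to a counterclockwise rotation by -212°.
For θ = -212°:
cos(-212°) = -0.8480
sin(-212°) = 0.5299
Result: [[-0.8480, -0.5299], [0.5299, -0.8480]]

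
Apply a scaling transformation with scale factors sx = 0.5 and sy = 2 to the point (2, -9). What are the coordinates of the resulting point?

Scaling matrix:
[[0.50, 0], [0, 2]]
Result: (2 × 0.5, -9 × 2) = (1, -18)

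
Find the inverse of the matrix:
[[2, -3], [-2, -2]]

For [[a,b],[c,d]], inverse = (1/det)·[[d,-b],[-c,a]]
det = (2)(-2) - (-3)(-2) = -4 - 6 = -10
Inverse = (1/-10)·[[-2, 3], [2, 2]]
= [[1/5, -3/10], [-1/5, -1/5]]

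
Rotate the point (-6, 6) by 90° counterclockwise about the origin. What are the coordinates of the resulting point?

Rotation matrix for 90°: [[cos 90°, -sin 90°], [sin 90°, cos 90°]] = [[0, -1], [1, 0]]
[[0, -1], [1, 0]] × [-6, 6]ᵀ = [-6, -6]ᵀ
Result: (-6, -6)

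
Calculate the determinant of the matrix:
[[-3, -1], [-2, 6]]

For a 2×2 matrix [[a, b], [c, d]], det = ad - bc
det = (-3)(6) - (-1)(-2) = -18 - 2 = -20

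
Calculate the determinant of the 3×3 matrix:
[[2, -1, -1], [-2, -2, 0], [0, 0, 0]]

Expansion along first row:
det = 2·det([[-2,0],[0,0]]) - -1·det([[-2,0],[0,0]]) + -1·det([[-2,-2],[0,0]])
    = 2·(-2·0 - 0·0) - -1·(-2·0 - 0·0) + -1·(-2·0 - -2·0)
    = 2·0 - -1·0 + -1·0
    = 0 + 0 + 0 = 0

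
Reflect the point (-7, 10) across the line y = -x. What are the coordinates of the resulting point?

Reflection across line y = -x: (-7, 10) → (-10, 7)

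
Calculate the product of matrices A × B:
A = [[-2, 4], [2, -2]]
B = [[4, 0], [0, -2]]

Matrix multiplication:
C[0][0] = -2×4 + 4×0 = -8
C[0][1] = -2×0 + 4×-2 = -8
C[1][0] = 2×4 + -2×0 = 8
C[1][1] = 2×0 + -2×-2 = 4
Result: [[-8, -8], [8, 4]]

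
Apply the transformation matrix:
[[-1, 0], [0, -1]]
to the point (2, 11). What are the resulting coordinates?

Matrix multiplication:
[[-1, 0], [0, -1]] × [2, 11]ᵀ
= [(-1)(2) + (0)(11), (0)(2) + (-1)(11)]ᵀ
= [-2, -11]ᵀ
Result: (-2, -11)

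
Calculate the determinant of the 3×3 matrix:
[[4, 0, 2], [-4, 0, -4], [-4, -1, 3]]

Expansion along first row:
det = 4·det([[0,-4],[-1,3]]) - 0·det([[-4,-4],[-4,3]]) + 2·det([[-4,0],[-4,-1]])
    = 4·(0·3 - -4·-1) - 0·(-4·3 - -4·-4) + 2·(-4·-1 - 0·-4)
    = 4·-4 - 0·-28 + 2·4
    = -16 + 0 + 8 = -8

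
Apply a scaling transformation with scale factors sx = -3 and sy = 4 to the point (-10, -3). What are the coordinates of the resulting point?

Scaling matrix:
[[-3, 0], [0, 4]]
Result: (-10 × -3, -3 × 4) = (30, -12)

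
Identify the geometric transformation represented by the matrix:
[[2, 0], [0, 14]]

This matrix represents: non-uniform scaling by sx = 2, sy = 14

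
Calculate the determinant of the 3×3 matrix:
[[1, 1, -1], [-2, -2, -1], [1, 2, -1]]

Expansion along first row:
det = 1·det([[-2,-1],[2,-1]]) - 1·det([[-2,-1],[1,-1]]) + -1·det([[-2,-2],[1,2]])
    = 1·(-2·-1 - -1·2) - 1·(-2·-1 - -1·1) + -1·(-2·2 - -2·1)
    = 1·4 - 1·3 + -1·-2
    = 4 + -3 + 2 = 3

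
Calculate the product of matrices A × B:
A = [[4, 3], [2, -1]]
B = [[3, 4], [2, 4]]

Matrix multiplication:
C[0][0] = 4×3 + 3×2 = 18
C[0][1] = 4×4 + 3×4 = 28
C[1][0] = 2×3 + -1×2 = 4
C[1][1] = 2×4 + -1×4 = 4
Result: [[18, 28], [4, 4]]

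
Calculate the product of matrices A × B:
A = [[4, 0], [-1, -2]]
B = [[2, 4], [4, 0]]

Matrix multiplication:
C[0][0] = 4×2 + 0×4 = 8
C[0][1] = 4×4 + 0×0 = 16
C[1][0] = -1×2 + -2×4 = -10
C[1][1] = -1×4 + -2×0 = -4
Result: [[8, 16], [-10, -4]]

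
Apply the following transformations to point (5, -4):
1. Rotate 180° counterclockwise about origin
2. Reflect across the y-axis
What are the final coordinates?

Step 1: Rotate 180° → (-5, 4)
Step 2: Reflect across y-axis → (5, 4)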